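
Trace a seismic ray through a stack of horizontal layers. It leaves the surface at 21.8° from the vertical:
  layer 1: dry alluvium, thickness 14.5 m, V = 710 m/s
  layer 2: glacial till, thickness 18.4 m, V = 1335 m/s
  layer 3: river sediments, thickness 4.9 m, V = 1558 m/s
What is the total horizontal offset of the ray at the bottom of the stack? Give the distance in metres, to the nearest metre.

31 m

p = sin θ₁/V₁ = sin 21.8°/710 = 5.2305e-04 s/m is conserved through the stack.
Layer 1: θ = 21.80°; offset = 14.5·tan 21.80° = 5.800 m.
Layer 2: sin θ = p·1335 = 0.6983 → θ = 44.29°; offset = 18.4·tan 44.29° = 17.949 m.
Layer 3: sin θ = p·1558 = 0.8149 → θ = 54.58°; offset = 4.9·tan 54.58° = 6.890 m.
Summing the layer offsets gives 30.638 m.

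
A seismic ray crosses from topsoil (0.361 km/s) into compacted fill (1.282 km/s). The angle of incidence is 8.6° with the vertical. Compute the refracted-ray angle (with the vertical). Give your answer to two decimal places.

sin θ₁/V₁ = sin θ₂/V₂ ⇒ sin θ₂ = 1.282·sin 8.6°/0.361 = 1.282·0.1495/0.361 = 0.5310.
θ₂ = arcsin 0.5310 = 32.08° from the normal.

32.08°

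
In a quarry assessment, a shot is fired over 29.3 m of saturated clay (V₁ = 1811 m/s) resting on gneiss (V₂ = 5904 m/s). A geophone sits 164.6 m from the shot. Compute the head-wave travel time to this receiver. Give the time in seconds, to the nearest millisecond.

t = x/V₂ + 2h·√(V₂²−V₁²)/(V₁V₂).
√(V₂²−V₁²) = √(5904²−1811²) = 5619.4 m/s; delay term = 2·29.3·5619.4/(1811·5904) = 0.03080 s.
t = 164.6/5904 + 0.03080 = 0.05868 s.

0.059 s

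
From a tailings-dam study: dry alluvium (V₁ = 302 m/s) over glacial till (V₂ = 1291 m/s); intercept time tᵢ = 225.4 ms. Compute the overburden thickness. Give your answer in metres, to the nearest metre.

θ_c = arcsin(302/1291) = 13.53°; cos θ_c = 0.9723.
tᵢ = 2h cos θ_c/V₁ ⇒ h = tᵢ·V₁/(2 cos θ_c) = 0.2254·302/(2·0.9723) = 35.01 m.

35 m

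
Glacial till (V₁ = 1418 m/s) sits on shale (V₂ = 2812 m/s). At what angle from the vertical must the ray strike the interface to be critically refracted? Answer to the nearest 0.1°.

30.3°

At critical incidence the refracted ray runs along the interface (θ₂ = 90°), so sin θ_c = V₁/V₂.
θ_c = arcsin(1418/2812) = arcsin 0.5043 = 30.28°.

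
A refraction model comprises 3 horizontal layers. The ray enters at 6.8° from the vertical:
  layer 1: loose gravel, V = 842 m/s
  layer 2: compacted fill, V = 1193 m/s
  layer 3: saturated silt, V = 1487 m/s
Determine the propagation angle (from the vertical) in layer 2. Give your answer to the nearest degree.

10°

Snell's law across each interface conserves sin θ / V, so sin θ_2 = V_2·sin θ₁/V₁.
sin θ_2 = 1193 × sin 6.8° / 842 = 0.1678.
θ_2 = arcsin 0.1678 = 9.66°.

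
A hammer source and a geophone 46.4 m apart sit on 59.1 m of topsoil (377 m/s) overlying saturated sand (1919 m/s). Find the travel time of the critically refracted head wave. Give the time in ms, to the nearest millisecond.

332 ms

θ_c = arcsin(V₁/V₂) = arcsin(377/1919) = 11.33°, cos θ_c = 0.9805.
Intercept time tᵢ = 2h cos θ_c / V₁ = 2·59.1·0.9805/377 = 0.30742 s.
t = x/V₂ + tᵢ = 46.4/1919 + 0.30742 = 0.33160 s.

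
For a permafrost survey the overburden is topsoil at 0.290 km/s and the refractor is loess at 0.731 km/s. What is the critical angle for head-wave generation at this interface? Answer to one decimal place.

23.4°

At critical incidence the refracted ray runs along the interface (θ₂ = 90°), so sin θ_c = V₁/V₂.
θ_c = arcsin(0.290/0.731) = arcsin 0.3967 = 23.37°.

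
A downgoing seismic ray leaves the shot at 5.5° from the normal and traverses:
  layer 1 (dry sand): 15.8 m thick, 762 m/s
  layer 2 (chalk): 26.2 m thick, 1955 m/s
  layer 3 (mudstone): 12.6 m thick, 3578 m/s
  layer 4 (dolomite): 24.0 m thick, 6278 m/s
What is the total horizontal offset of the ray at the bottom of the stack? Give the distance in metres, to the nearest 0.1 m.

p = sin θ₁/V₁ = sin 5.5°/762 = 1.2578e-04 s/m is conserved through the stack.
Layer 1: θ = 5.50°; offset = 15.8·tan 5.50° = 1.521 m.
Layer 2: sin θ = p·1955 = 0.2459 → θ = 14.24°; offset = 26.2·tan 14.24° = 6.647 m.
Layer 3: sin θ = p·3578 = 0.4500 → θ = 26.75°; offset = 12.6·tan 26.75° = 6.350 m.
Layer 4: sin θ = p·6278 = 0.7897 → θ = 52.15°; offset = 24.0·tan 52.15° = 30.889 m.
Σ offsets = 45.407 m.

45.4 m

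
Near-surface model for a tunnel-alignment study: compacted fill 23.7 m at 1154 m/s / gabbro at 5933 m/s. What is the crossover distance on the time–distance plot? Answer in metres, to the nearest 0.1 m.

x_cross = 2h·√((V₂+V₁)/(V₂−V₁)).
(V₂+V₁)/(V₂−V₁) = (5933+1154)/(5933−1154) = 1.4829; √ = 1.2178.
x_cross = 2·23.7·1.2178 = 57.72 m.

57.7 m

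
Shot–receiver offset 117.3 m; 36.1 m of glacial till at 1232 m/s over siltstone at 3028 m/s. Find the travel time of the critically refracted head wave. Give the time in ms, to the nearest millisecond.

t = x/V₂ + 2h·√(V₂²−V₁²)/(V₁V₂).
√(V₂²−V₁²) = √(3028²−1232²) = 2766.0 m/s; delay term = 2·36.1·2766.0/(1232·3028) = 0.05353 s.
t = 117.3/3028 + 0.05353 = 0.09227 s.

92 ms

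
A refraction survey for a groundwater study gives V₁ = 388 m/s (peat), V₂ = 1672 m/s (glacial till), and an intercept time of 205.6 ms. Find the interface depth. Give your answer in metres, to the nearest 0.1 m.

θ_c = arcsin(388/1672) = 13.42°; cos θ_c = 0.9727.
tᵢ = 2h cos θ_c/V₁ ⇒ h = tᵢ·V₁/(2 cos θ_c) = 0.2056·388/(2·0.9727) = 41.01 m.

41.0 m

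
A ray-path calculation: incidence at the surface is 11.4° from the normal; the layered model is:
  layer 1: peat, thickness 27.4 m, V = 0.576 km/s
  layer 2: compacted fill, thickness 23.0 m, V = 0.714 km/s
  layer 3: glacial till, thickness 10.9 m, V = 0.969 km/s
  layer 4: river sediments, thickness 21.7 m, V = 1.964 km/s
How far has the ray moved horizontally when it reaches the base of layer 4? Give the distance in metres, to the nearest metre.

Apply Snell's law at each interface; in layer i the horizontal offset is hᵢ·tan θᵢ.
Layer 1: θ = 11.40°; offset = 27.4·tan 11.40° = 5.525 m.
Layer 2: sin θ = 0.714·sin 11.4°/0.576 = 0.2450, θ = 14.18°; offset = 23.0·tan 14.18° = 5.812 m.
Layer 3: sin θ = 0.969·sin 11.4°/0.576 = 0.3325, θ = 19.42°; offset = 10.9·tan 19.42° = 3.843 m.
Layer 4: sin θ = 1.964·sin 11.4°/0.576 = 0.6740, θ = 42.37°; offset = 21.7·tan 42.37° = 19.796 m.
Total horizontal offset = 34.977 m.

35 m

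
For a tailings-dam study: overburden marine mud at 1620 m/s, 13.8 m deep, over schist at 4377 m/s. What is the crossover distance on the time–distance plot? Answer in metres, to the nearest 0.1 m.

θ_c = arcsin(1620/4377) = 21.72°, so cos θ_c = 0.9290 and tᵢ = 2h cos θ_c/V₁ = 0.0158 s.
At crossover x/V₁ = x/V₂ + tᵢ ⇒ x = tᵢ/(1/V₁ − 1/V₂) = 0.01583/(6.1728e-04 − 2.2847e-04) = 40.71 m.

40.7 m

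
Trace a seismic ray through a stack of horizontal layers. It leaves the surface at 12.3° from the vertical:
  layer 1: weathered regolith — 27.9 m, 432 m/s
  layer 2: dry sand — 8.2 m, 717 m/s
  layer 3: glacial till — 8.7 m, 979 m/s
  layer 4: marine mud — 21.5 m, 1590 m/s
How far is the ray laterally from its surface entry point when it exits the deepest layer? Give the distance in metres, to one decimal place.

41.1 m

Apply Snell's law at each interface; in layer i the horizontal offset is hᵢ·tan θᵢ.
Layer 1: θ = 12.30°; offset = 27.9·tan 12.30° = 6.083 m.
Layer 2: sin θ = 717·sin 12.3°/432 = 0.3536, θ = 20.71°; offset = 8.2·tan 20.71° = 3.099 m.
Layer 3: sin θ = 979·sin 12.3°/432 = 0.4828, θ = 28.87°; offset = 8.7·tan 28.87° = 4.796 m.
Layer 4: sin θ = 1590·sin 12.3°/432 = 0.7841, θ = 51.63°; offset = 21.5·tan 51.63° = 27.160 m.
Summing the layer offsets gives 41.139 m.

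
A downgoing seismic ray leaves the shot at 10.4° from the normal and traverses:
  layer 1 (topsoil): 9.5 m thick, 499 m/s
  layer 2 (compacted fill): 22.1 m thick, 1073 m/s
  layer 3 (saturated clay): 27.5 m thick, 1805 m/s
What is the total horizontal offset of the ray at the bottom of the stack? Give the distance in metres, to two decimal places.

34.76 m

Ray parameter p = sin 10.4° / 499 m/s = 3.6176e-04 s/m.
Layer 1: θ = 10.40°; offset = 9.5·tan 10.40° = 1.7436 m.
Layer 2: sin θ = p·1073 = 0.3882 → θ = 22.84°; offset = 22.1·tan 22.84° = 9.3085 m.
Layer 3: sin θ = p·1805 = 0.6530 → θ = 40.77°; offset = 27.5·tan 40.77° = 23.7095 m.
Σ offsets = 34.7615 m.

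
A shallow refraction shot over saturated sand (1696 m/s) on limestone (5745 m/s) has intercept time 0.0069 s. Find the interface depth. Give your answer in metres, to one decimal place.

θ_c = arcsin(1696/5745) = 17.17°; cos θ_c = 0.9554.
tᵢ = 2h cos θ_c/V₁ ⇒ h = tᵢ·V₁/(2 cos θ_c) = 0.0069·1696/(2·0.9554) = 6.12 m.

6.1 m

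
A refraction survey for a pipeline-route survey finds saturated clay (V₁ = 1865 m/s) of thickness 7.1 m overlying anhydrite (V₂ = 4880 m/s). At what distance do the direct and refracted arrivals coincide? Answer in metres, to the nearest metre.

21 m

x_cross = 2h·√((V₂+V₁)/(V₂−V₁)).
(V₂+V₁)/(V₂−V₁) = (4880+1865)/(4880−1865) = 2.2371; √ = 1.4957.
x_cross = 2·7.1·1.4957 = 21.24 m.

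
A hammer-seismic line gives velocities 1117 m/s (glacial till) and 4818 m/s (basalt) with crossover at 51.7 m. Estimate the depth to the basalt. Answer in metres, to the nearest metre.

x_cross = 2h·√((V₂+V₁)/(V₂−V₁)) → h = x_cross / (2·√((V₂+V₁)/(V₂−V₁))).
√((V₂+V₁)/(V₂−V₁)) = √((4818+1117)/(4818−1117)) = 1.2663.
h = 51.7 / (2·1.2663) = 20.41 m.

20 m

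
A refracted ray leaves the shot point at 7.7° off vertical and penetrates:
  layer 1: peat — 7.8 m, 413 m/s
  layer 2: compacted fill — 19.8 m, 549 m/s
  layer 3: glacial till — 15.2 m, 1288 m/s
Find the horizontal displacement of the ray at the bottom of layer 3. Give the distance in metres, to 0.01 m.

Apply Snell's law at each interface; in layer i the horizontal offset is hᵢ·tan θᵢ.
Layer 1: θ = 7.70°; offset = 7.8·tan 7.70° = 1.0546 m.
Layer 2: sin θ = 549·sin 7.7°/413 = 0.1781, θ = 10.26°; offset = 19.8·tan 10.26° = 3.5838 m.
Layer 3: sin θ = 1288·sin 7.7°/413 = 0.4179, θ = 24.70°; offset = 15.2·tan 24.70° = 6.9910 m.
Summing the layer offsets gives 11.6294 m.

11.63 m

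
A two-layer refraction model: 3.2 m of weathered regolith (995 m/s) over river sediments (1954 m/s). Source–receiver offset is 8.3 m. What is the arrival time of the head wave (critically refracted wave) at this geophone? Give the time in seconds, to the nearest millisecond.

θ_c = arcsin(V₁/V₂) = arcsin(995/1954) = 30.61°, cos θ_c = 0.8606.
Intercept time tᵢ = 2h cos θ_c / V₁ = 2·3.2·0.8606/995 = 0.00554 s.
t = x/V₂ + tᵢ = 8.3/1954 + 0.00554 = 0.00978 s.

0.010 s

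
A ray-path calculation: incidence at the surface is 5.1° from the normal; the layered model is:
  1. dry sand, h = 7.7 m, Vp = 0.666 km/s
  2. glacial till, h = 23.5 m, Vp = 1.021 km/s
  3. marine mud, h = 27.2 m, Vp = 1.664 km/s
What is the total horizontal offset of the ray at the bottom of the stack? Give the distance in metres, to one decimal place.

10.1 m

p = sin θ₁/V₁ = sin 5.1°/0.666 = 1.3347e-01 s/km is conserved through the stack.
Layer 1: θ = 5.10°; offset = 7.7·tan 5.10° = 0.687 m.
Layer 2: sin θ = p·1.021 = 0.1363 → θ = 7.83°; offset = 23.5·tan 7.83° = 3.233 m.
Layer 3: sin θ = p·1.664 = 0.2221 → θ = 12.83°; offset = 27.2·tan 12.83° = 6.196 m.
Total horizontal offset = 10.116 m.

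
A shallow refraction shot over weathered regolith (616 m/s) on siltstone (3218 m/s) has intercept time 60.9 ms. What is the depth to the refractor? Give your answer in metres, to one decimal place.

19.1 m

θ_c = arcsin(616/3218) = 11.04°; cos θ_c = 0.9815.
tᵢ = 2h cos θ_c/V₁ ⇒ h = tᵢ·V₁/(2 cos θ_c) = 0.0609·616/(2·0.9815) = 19.11 m.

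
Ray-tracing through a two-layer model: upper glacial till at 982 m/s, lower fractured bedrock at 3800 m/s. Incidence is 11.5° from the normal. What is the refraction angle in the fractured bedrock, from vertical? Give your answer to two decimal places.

50.49°

Snell's law: sin θ₂ = (V₂/V₁)·sin θ₁ = (3800/982)·sin 11.5° = 0.7715.
θ₂ = sin⁻¹(0.7715) = 50.49° (from vertical).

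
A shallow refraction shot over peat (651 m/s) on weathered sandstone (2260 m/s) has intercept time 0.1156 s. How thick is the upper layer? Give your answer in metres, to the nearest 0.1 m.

39.3 m

θ_c = arcsin(651/2260) = 16.74°; cos θ_c = 0.9576.
tᵢ = 2h cos θ_c/V₁ ⇒ h = tᵢ·V₁/(2 cos θ_c) = 0.1156·651/(2·0.9576) = 39.29 m.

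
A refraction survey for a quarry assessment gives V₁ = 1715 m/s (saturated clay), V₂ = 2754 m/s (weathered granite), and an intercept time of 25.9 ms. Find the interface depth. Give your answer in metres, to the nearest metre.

h = tᵢ·V₁·V₂ / (2·√(V₂²−V₁²)).
√(V₂²−V₁²) = √(2754² − 1715²) = 2154.8 m/s.
h = 0.0259 s × 1715 × 2754 / (2 × 2154.8) = 28.38 m.

28 m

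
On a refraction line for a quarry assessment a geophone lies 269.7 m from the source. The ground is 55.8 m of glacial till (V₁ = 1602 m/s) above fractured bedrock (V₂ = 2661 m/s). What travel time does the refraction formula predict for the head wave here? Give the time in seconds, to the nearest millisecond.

t = x/V₂ + 2h·√(V₂²−V₁²)/(V₁V₂).
√(V₂²−V₁²) = √(2661²−1602²) = 2124.7 m/s; delay term = 2·55.8·2124.7/(1602·2661) = 0.05562 s.
t = 269.7/2661 + 0.05562 = 0.15698 s.

0.157 s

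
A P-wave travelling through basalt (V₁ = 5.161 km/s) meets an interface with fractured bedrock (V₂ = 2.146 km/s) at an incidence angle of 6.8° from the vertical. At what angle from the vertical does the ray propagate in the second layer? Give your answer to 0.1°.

sin θ₁/V₁ = sin θ₂/V₂ ⇒ sin θ₂ = 2.146·sin 6.8°/5.161 = 2.146·0.1184/5.161 = 0.0492.
θ₂ = arcsin 0.0492 = 2.82° from the normal.

2.8°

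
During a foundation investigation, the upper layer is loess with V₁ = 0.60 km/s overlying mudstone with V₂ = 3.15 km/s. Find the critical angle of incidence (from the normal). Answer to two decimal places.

10.98°

At critical incidence the refracted ray runs along the interface (θ₂ = 90°), so sin θ_c = V₁/V₂.
θ_c = arcsin(0.60/3.15) = arcsin 0.1905 = 10.98°.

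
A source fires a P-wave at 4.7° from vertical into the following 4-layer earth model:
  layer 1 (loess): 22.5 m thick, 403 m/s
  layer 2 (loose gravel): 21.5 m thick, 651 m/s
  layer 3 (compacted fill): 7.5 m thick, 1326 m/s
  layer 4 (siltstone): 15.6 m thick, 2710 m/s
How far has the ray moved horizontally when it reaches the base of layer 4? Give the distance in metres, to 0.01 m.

Ray parameter p = sin 4.7° / 403 m/s = 2.0332e-04 s/m.
Layer 1: θ = 4.70°; offset = 22.5·tan 4.70° = 1.8498 m.
Layer 2: sin θ = p·651 = 0.1324 → θ = 7.61°; offset = 21.5·tan 7.61° = 2.8710 m.
Layer 3: sin θ = p·1326 = 0.2696 → θ = 15.64°; offset = 7.5·tan 15.64° = 2.0998 m.
Layer 4: sin θ = p·2710 = 0.5510 → θ = 33.44°; offset = 15.6·tan 33.44° = 10.3003 m.
Σ offsets = 17.1209 m.

17.12 m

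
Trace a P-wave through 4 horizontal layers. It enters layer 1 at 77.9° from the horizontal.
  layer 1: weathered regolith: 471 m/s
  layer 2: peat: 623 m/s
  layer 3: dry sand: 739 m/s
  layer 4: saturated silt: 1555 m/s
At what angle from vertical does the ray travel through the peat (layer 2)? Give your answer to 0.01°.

16.10°

From the normal: θ₁ = 90° − 77.9° = 12.1°.
Snell's law across each interface conserves sin θ / V, so sin θ_2 = V_2·sin θ₁/V₁.
sin θ_2 = 623 × sin 12.1° / 471 = 0.2773.
θ_2 = arcsin 0.2773 = 16.10°.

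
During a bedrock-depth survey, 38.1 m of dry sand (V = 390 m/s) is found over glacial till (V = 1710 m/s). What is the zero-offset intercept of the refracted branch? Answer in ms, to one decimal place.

θ_c = arcsin(V₁/V₂) = arcsin(390/1710) = 13.18°; cos θ_c = 0.9736.
tᵢ = 2h·cos θ_c / V₁ = 2·38.1·0.9736 / 390 = 0.19024 s.

190.2 ms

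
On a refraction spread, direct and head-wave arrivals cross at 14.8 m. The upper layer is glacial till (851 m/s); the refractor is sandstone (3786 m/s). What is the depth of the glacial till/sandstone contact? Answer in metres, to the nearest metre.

x_cross = 2h·√((V₂+V₁)/(V₂−V₁)) → h = x_cross / (2·√((V₂+V₁)/(V₂−V₁))).
√((V₂+V₁)/(V₂−V₁)) = √((3786+851)/(3786−851)) = 1.2569.
h = 14.8 / (2·1.2569) = 5.89 m.

6 m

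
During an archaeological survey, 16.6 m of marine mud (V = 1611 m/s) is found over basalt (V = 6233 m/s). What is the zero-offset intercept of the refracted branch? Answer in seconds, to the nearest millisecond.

θ_c = arcsin(V₁/V₂) = arcsin(1611/6233) = 14.98°; cos θ_c = 0.9660.
tᵢ = 2h·cos θ_c / V₁ = 2·16.6·0.9660 / 1611 = 0.01991 s.

0.020 s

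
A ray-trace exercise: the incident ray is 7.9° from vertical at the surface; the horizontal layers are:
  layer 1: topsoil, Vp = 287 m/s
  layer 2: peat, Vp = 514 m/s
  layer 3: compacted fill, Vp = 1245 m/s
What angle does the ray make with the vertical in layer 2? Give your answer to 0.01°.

14.25°

Snell's law across each interface conserves sin θ / V, so sin θ_2 = V_2·sin θ₁/V₁.
sin θ_2 = 514 × sin 7.9° / 287 = 0.2462.
θ_2 = arcsin 0.2462 = 14.25°.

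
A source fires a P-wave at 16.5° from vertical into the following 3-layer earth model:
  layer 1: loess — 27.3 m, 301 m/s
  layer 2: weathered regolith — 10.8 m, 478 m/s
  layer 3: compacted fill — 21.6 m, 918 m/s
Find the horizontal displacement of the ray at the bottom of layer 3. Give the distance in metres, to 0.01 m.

Apply Snell's law at each interface; in layer i the horizontal offset is hᵢ·tan θᵢ.
Layer 1: θ = 16.50°; offset = 27.3·tan 16.50° = 8.0866 m.
Layer 2: sin θ = 478·sin 16.5°/301 = 0.4510, θ = 26.81°; offset = 10.8·tan 26.81° = 5.4578 m.
Layer 3: sin θ = 918·sin 16.5°/301 = 0.8662, θ = 60.02°; offset = 21.6·tan 60.02° = 37.4424 m.
Summing the layer offsets gives 50.9868 m.

50.99 m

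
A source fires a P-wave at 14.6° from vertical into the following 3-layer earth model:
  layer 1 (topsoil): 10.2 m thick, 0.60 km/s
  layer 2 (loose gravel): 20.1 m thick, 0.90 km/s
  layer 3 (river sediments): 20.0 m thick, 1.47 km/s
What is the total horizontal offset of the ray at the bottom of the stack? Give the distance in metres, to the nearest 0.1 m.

Ray parameter p = sin 14.6° / 0.60 km/s = 4.2012e-01 s/km.
Layer 1: θ = 14.60°; offset = 10.2·tan 14.60° = 2.657 m.
Layer 2: sin θ = p·0.90 = 0.3781 → θ = 22.22°; offset = 20.1·tan 22.22° = 8.209 m.
Layer 3: sin θ = p·1.47 = 0.6176 → θ = 38.14°; offset = 20.0·tan 38.14° = 15.704 m.
Total horizontal offset = 26.570 m.

26.6 m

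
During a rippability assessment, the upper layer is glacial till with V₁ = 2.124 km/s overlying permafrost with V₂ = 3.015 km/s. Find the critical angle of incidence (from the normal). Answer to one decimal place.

Critical incidence: sin θ_c = V₁/V₂ = 2.124/3.015 = 0.7045.
θ_c = arcsin 0.7045 = 44.79°.

44.8°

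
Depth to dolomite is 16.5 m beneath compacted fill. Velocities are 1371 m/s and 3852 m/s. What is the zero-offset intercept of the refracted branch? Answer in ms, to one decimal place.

22.5 ms

tᵢ = 2h·√(V₂²−V₁²)/(V₁V₂).
√(V₂²−V₁²) = √(3852²−1371²) = 3599.8 m/s.
tᵢ = 2·16.5·3599.8/(1371·3852) = 0.02249 s.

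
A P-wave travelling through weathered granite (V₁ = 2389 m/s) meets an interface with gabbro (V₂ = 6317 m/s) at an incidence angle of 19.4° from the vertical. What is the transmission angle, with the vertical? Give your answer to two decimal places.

Snell's law: sin θ₂ = (V₂/V₁)·sin θ₁ = (6317/2389)·sin 19.4° = 0.8783.
θ₂ = arcsin 0.8783 = 61.44° from the normal.

61.44°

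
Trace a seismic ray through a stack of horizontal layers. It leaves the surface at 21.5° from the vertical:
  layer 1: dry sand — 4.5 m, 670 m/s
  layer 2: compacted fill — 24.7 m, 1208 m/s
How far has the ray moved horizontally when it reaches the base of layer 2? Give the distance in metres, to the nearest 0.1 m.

Apply Snell's law at each interface; in layer i the horizontal offset is hᵢ·tan θᵢ.
Layer 1: θ = 21.50°; offset = 4.5·tan 21.50° = 1.773 m.
Layer 2: sin θ = 1208·sin 21.5°/670 = 0.6608, θ = 41.36°; offset = 24.7·tan 41.36° = 21.746 m.
Σ offsets = 23.518 m.

23.5 m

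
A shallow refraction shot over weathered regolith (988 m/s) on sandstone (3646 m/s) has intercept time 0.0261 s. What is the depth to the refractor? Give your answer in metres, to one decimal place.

13.4 m

h = tᵢ·V₁·V₂ / (2·√(V₂²−V₁²)).
√(V₂²−V₁²) = √(3646² − 988²) = 3509.6 m/s.
h = 0.0261 s × 988 × 3646 / (2 × 3509.6) = 13.39 m.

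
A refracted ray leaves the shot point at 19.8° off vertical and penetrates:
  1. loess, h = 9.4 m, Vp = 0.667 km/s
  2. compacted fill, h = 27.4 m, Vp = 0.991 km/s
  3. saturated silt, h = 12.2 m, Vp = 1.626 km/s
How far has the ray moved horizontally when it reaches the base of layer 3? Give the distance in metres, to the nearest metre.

37 m

Ray parameter p = sin 19.8° / 0.667 km/s = 5.0785e-01 s/km.
Layer 1: θ = 19.80°; offset = 9.4·tan 19.80° = 3.384 m.
Layer 2: sin θ = p·0.991 = 0.5033 → θ = 30.22°; offset = 27.4·tan 30.22° = 15.958 m.
Layer 3: sin θ = p·1.626 = 0.8258 → θ = 55.67°; offset = 12.2·tan 55.67° = 17.862 m.
Total horizontal offset = 37.205 m.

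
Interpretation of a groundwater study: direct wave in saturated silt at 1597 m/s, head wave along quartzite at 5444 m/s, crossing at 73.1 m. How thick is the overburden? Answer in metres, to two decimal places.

x_cross = 2h·√((V₂+V₁)/(V₂−V₁)) → h = x_cross / (2·√((V₂+V₁)/(V₂−V₁))).
√((V₂+V₁)/(V₂−V₁)) = √((5444+1597)/(5444−1597)) = 1.3529.
h = 73.1 / (2·1.3529) = 27.02 m.

27.02 m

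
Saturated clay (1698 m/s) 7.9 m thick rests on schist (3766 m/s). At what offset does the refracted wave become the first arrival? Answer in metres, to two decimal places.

θ_c = arcsin(1698/3766) = 26.80°, so cos θ_c = 0.8926 and tᵢ = 2h cos θ_c/V₁ = 0.0083 s.
At crossover x/V₁ = x/V₂ + tᵢ ⇒ x = tᵢ/(1/V₁ − 1/V₂) = 0.00831/(5.8893e-04 − 2.6553e-04) = 25.68 m.

25.68 m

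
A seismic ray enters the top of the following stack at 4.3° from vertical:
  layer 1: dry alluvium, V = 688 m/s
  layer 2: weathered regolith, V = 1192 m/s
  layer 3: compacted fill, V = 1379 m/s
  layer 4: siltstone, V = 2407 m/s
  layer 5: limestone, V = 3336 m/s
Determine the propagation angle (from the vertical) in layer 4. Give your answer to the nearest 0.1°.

Ray parameter p = sin 4.3° / 688 = 1.0898e-04 s/m.
sin θ_4 = p·V_4 = 1.0898e-04 × 2407 = 0.2623.
θ_4 = 15.21° from the vertical.

15.2°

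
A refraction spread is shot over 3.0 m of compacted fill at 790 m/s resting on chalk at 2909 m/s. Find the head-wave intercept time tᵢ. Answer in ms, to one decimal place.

7.3 ms

θ_c = arcsin(V₁/V₂) = arcsin(790/2909) = 15.76°; cos θ_c = 0.9624.
tᵢ = 2h·cos θ_c / V₁ = 2·3.0·0.9624 / 790 = 0.00731 s.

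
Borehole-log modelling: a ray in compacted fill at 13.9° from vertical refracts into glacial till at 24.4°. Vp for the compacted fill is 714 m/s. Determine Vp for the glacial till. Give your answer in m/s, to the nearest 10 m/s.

1230 m/s

Snell's law: sin 13.9°/V₁ = sin 24.4°/V₂.
V₂ = V₁·sin 24.4°/sin 13.9° = 714 × 1.7196 = 1227.82 m/s.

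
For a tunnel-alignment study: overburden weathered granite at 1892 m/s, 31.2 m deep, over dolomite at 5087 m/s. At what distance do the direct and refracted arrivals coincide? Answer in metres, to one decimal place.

θ_c = arcsin(1892/5087) = 21.83°, so cos θ_c = 0.9283 and tᵢ = 2h cos θ_c/V₁ = 0.0306 s.
At crossover x/V₁ = x/V₂ + tᵢ ⇒ x = tᵢ/(1/V₁ − 1/V₂) = 0.03061/(5.2854e-04 − 1.9658e-04) = 92.22 m.

92.2 m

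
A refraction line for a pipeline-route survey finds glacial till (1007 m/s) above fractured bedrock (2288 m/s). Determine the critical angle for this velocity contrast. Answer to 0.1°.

26.1°

Critical incidence: sin θ_c = V₁/V₂ = 1007/2288 = 0.4401.
θ_c = arcsin 0.4401 = 26.11°.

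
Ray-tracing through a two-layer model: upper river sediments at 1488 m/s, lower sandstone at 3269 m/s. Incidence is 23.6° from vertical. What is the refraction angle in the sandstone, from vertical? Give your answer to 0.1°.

61.6°

Snell's law: sin θ₂ = (V₂/V₁)·sin θ₁ = (3269/1488)·sin 23.6° = 0.8795.
θ₂ = arcsin 0.8795 = 61.59° from the normal.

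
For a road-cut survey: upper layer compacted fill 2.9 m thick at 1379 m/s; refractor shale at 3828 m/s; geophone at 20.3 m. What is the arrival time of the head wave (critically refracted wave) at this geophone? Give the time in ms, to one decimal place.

9.2 ms

t = x/V₂ + 2h·√(V₂²−V₁²)/(V₁V₂).
√(V₂²−V₁²) = √(3828²−1379²) = 3571.0 m/s; delay term = 2·2.9·3571.0/(1379·3828) = 0.00392 s.
t = 20.3/3828 + 0.00392 = 0.00923 s.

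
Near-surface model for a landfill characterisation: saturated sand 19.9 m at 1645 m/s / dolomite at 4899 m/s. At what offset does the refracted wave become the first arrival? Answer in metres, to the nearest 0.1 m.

56.4 m

θ_c = arcsin(1645/4899) = 19.62°, so cos θ_c = 0.9419 and tᵢ = 2h cos θ_c/V₁ = 0.0228 s.
At crossover x/V₁ = x/V₂ + tᵢ ⇒ x = tᵢ/(1/V₁ − 1/V₂) = 0.02279/(6.0790e-04 − 2.0412e-04) = 56.44 m.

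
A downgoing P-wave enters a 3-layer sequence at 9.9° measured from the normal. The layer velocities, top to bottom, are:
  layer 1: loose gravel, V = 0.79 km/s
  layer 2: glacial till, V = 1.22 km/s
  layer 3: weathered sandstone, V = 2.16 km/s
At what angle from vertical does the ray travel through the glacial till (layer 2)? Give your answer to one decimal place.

15.4°

Ray parameter p = sin 9.9° / 0.79 = 2.1763e-01 s/km.
sin θ_2 = p·V_2 = 2.1763e-01 × 1.22 = 0.2655.
θ_2 = 15.40° from the vertical.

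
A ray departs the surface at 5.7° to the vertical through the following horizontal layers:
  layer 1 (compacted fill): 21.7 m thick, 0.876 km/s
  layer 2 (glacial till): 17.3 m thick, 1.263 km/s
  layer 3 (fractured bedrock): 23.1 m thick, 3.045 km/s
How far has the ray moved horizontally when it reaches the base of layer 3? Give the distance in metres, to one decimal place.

13.2 m

Apply Snell's law at each interface; in layer i the horizontal offset is hᵢ·tan θᵢ.
Layer 1: θ = 5.70°; offset = 21.7·tan 5.70° = 2.166 m.
Layer 2: sin θ = 1.263·sin 5.7°/0.876 = 0.1432, θ = 8.23°; offset = 17.3·tan 8.23° = 2.503 m.
Layer 3: sin θ = 3.045·sin 5.7°/0.876 = 0.3452, θ = 20.20°; offset = 23.1·tan 20.20° = 8.497 m.
Summing the layer offsets gives 13.167 m.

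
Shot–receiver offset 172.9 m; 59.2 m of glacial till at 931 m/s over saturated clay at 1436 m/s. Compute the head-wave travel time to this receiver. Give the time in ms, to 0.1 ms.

217.2 ms

θ_c = arcsin(V₁/V₂) = arcsin(931/1436) = 40.42°, cos θ_c = 0.7614.
Intercept time tᵢ = 2h cos θ_c / V₁ = 2·59.2·0.7614/931 = 0.09683 s.
t = x/V₂ + tᵢ = 172.9/1436 + 0.09683 = 0.21723 s.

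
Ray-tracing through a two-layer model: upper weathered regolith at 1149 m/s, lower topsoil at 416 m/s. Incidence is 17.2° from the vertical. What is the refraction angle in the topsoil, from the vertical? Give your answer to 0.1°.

sin θ₁/V₁ = sin θ₂/V₂ ⇒ sin θ₂ = 416·sin 17.2°/1149 = 416·0.2957/1149 = 0.1071.
θ₂ = sin⁻¹(0.1071) = 6.15° (from vertical).

6.1°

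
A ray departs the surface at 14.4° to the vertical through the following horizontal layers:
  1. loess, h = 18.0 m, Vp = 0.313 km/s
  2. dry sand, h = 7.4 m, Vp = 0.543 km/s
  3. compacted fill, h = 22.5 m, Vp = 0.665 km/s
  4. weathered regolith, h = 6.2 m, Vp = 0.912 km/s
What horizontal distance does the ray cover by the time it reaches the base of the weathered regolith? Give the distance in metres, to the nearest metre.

Ray parameter p = sin 14.4° / 0.313 km/s = 7.9454e-01 s/km.
Layer 1: θ = 14.40°; offset = 18.0·tan 14.40° = 4.622 m.
Layer 2: sin θ = p·0.543 = 0.4314 → θ = 25.56°; offset = 7.4·tan 25.56° = 3.539 m.
Layer 3: sin θ = p·0.665 = 0.5284 → θ = 31.90°; offset = 22.5·tan 31.90° = 14.002 m.
Layer 4: sin θ = p·0.912 = 0.7246 → θ = 46.44°; offset = 6.2·tan 46.44° = 6.519 m.
Summing the layer offsets gives 28.682 m.

29 m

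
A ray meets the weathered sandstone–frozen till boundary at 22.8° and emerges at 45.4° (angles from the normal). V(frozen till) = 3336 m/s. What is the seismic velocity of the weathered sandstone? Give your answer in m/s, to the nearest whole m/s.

1816 m/s

Snell's law: sin 22.8°/V₁ = sin 45.4°/V₂.
V₁ = V₂·sin 22.8°/sin 45.4° = 3336 × 0.5442 = 1815.60 m/s.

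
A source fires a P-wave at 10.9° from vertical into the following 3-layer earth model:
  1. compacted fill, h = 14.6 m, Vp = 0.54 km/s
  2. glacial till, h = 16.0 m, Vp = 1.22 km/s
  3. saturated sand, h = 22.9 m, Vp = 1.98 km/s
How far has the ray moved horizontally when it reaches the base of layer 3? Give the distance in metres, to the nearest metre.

32 m

p = sin θ₁/V₁ = sin 10.9°/0.54 = 3.5018e-01 s/km is conserved through the stack.
Layer 1: θ = 10.90°; offset = 14.6·tan 10.90° = 2.812 m.
Layer 2: sin θ = p·1.22 = 0.4272 → θ = 25.29°; offset = 16.0·tan 25.29° = 7.560 m.
Layer 3: sin θ = p·1.98 = 0.6933 → θ = 43.90°; offset = 22.9·tan 43.90° = 22.034 m.
Total horizontal offset = 32.406 m.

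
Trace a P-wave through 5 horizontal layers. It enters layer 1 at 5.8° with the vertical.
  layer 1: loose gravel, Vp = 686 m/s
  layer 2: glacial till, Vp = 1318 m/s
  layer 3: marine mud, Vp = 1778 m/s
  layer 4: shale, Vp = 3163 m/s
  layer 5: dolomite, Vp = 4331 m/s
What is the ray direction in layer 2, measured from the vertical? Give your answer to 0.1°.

11.2°

Ray parameter p = sin 5.8° / 686 = 1.4731e-04 s/m.
sin θ_2 = p·V_2 = 1.4731e-04 × 1318 = 0.1942.
θ_2 = arcsin 0.1942 = 11.20°.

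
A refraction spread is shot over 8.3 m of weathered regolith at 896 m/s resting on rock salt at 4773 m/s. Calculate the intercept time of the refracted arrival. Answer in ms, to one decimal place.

tᵢ = 2h·√(V₂²−V₁²)/(V₁V₂).
√(V₂²−V₁²) = √(4773²−896²) = 4688.1 m/s.
tᵢ = 2·8.3·4688.1/(896·4773) = 0.01820 s.

18.2 ms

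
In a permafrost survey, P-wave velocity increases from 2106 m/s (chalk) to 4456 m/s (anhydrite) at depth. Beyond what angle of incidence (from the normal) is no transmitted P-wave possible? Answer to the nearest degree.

28°

Critical incidence: sin θ_c = V₁/V₂ = 2106/4456 = 0.4726.
θ_c = arcsin 0.4726 = 28.20°.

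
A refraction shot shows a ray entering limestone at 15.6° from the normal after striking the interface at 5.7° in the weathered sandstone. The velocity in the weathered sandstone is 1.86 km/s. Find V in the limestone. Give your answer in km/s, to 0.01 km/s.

5.04 km/s

sin 5.7° = 0.0993; sin 15.6° = 0.2689.
V₂ = V₁·(sin θ₂/sin θ₁) = 1.86·(0.2689/0.0993) = 5.04 km/s.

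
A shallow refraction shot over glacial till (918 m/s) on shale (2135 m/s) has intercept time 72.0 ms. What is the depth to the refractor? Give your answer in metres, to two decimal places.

θ_c = arcsin(918/2135) = 25.47°; cos θ_c = 0.9028.
tᵢ = 2h cos θ_c/V₁ ⇒ h = tᵢ·V₁/(2 cos θ_c) = 0.072·918/(2·0.9028) = 36.60 m.

36.60 m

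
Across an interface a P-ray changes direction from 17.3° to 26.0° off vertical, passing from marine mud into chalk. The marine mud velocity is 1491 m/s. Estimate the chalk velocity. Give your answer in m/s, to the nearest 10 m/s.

2200 m/s

Snell's law: sin 17.3°/V₁ = sin 26.0°/V₂.
V₂ = V₁·sin 26.0°/sin 17.3° = 1491 × 1.4741 = 2197.94 m/s.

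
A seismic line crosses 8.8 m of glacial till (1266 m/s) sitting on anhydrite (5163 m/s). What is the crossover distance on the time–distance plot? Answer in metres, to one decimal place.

θ_c = arcsin(1266/5163) = 14.19°, so cos θ_c = 0.9695 and tᵢ = 2h cos θ_c/V₁ = 0.0135 s.
At crossover x/V₁ = x/V₂ + tᵢ ⇒ x = tᵢ/(1/V₁ − 1/V₂) = 0.01348/(7.8989e-04 − 1.9369e-04) = 22.61 m.

22.6 m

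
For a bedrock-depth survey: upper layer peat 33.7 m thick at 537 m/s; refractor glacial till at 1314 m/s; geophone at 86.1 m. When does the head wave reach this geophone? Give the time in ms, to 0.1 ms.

180.1 ms

t = x/V₂ + 2h·√(V₂²−V₁²)/(V₁V₂).
√(V₂²−V₁²) = √(1314²−537²) = 1199.3 m/s; delay term = 2·33.7·1199.3/(537·1314) = 0.11455 s.
t = 86.1/1314 + 0.11455 = 0.18008 s.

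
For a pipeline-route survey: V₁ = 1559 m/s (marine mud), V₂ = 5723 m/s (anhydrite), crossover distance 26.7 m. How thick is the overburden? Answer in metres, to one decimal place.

h = (x_cross/2)·√((V₂−V₁)/(V₂+V₁)).
(V₂−V₁)/(V₂+V₁) = (5723−1559)/(5723+1559) = 0.5718; √ = 0.7562.
h = (26.7/2)·0.7562 = 10.10 m.

10.1 m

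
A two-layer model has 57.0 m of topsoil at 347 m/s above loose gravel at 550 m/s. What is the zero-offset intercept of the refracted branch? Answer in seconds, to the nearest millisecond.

θ_c = arcsin(V₁/V₂) = arcsin(347/550) = 39.12°; cos θ_c = 0.7759.
tᵢ = 2h·cos θ_c / V₁ = 2·57.0·0.7759 / 347 = 0.25489 s.

0.255 s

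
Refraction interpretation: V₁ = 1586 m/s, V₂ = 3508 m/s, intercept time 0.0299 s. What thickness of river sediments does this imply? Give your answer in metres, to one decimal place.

26.6 m

h = tᵢ·V₁·V₂ / (2·√(V₂²−V₁²)).
√(V₂²−V₁²) = √(3508² − 1586²) = 3129.0 m/s.
h = 0.0299 s × 1586 × 3508 / (2 × 3129.0) = 26.58 m.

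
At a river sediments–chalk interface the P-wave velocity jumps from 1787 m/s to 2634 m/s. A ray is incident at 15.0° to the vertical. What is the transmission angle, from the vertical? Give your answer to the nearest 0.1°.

22.4°

Snell's law: sin θ₂ = (V₂/V₁)·sin θ₁ = (2634/1787)·sin 15.0° = 0.3815.
θ₂ = sin⁻¹(0.3815) = 22.43° (from vertical).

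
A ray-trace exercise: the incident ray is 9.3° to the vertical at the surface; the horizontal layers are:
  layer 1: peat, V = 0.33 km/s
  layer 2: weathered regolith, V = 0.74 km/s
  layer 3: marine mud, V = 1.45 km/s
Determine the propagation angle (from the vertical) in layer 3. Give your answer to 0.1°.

45.2°

Snell's law across each interface conserves sin θ / V, so sin θ_3 = V_3·sin θ₁/V₁.
sin θ_3 = 1.45 × sin 9.3° / 0.33 = 0.7101.
θ_3 = arcsin 0.7101 = 45.24°.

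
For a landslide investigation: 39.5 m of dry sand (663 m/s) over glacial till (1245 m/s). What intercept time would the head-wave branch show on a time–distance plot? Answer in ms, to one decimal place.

tᵢ = 2h·√(V₂²−V₁²)/(V₁V₂).
√(V₂²−V₁²) = √(1245²−663²) = 1053.8 m/s.
tᵢ = 2·39.5·1053.8/(663·1245) = 0.10085 s.

100.9 ms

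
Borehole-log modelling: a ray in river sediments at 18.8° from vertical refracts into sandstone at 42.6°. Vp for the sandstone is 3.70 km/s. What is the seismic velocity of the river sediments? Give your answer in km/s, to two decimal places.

Snell's law: sin 18.8°/V₁ = sin 42.6°/V₂.
V₁ = V₂·sin 18.8°/sin 42.6° = 3.70 × 0.4761 = 1.76 km/s.

1.76 km/s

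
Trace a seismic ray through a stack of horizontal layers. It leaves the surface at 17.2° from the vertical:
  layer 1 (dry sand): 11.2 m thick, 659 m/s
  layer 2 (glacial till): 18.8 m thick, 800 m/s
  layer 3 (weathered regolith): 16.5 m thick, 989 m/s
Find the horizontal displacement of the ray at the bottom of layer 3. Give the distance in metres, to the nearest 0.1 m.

Ray parameter p = sin 17.2° / 659 m/s = 4.4872e-04 s/m.
Layer 1: θ = 17.20°; offset = 11.2·tan 17.20° = 3.467 m.
Layer 2: sin θ = p·800 = 0.3590 → θ = 21.04°; offset = 18.8·tan 21.04° = 7.231 m.
Layer 3: sin θ = p·989 = 0.4438 → θ = 26.35°; offset = 16.5·tan 26.35° = 8.171 m.
Summing the layer offsets gives 18.869 m.

18.9 m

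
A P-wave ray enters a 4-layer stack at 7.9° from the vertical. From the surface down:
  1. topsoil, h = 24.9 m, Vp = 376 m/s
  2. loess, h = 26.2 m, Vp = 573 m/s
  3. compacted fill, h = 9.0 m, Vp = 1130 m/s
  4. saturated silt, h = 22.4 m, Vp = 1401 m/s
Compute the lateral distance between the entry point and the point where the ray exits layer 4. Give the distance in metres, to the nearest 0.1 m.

26.5 m

p = sin θ₁/V₁ = sin 7.9°/376 = 3.6554e-04 s/m is conserved through the stack.
Layer 1: θ = 7.90°; offset = 24.9·tan 7.90° = 3.455 m.
Layer 2: sin θ = p·573 = 0.2095 → θ = 12.09°; offset = 26.2·tan 12.09° = 5.612 m.
Layer 3: sin θ = p·1130 = 0.4131 → θ = 24.40°; offset = 9.0·tan 24.40° = 4.082 m.
Layer 4: sin θ = p·1401 = 0.5121 → θ = 30.81°; offset = 22.4·tan 30.81° = 13.356 m.
Σ offsets = 26.506 m.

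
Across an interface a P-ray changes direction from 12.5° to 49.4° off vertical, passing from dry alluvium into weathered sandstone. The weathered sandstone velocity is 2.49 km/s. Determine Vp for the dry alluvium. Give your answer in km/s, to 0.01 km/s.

Snell's law: sin 12.5°/V₁ = sin 49.4°/V₂.
V₁ = V₂·sin 12.5°/sin 49.4° = 2.49 × 0.2851 = 0.71 km/s.

0.71 km/s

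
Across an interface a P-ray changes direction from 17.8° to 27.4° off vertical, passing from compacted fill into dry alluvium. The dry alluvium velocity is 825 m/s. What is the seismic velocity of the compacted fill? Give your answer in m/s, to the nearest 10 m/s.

Snell's law: sin 17.8°/V₁ = sin 27.4°/V₂.
V₁ = V₂·sin 17.8°/sin 27.4° = 825 × 0.6643 = 548.02 m/s.

550 m/s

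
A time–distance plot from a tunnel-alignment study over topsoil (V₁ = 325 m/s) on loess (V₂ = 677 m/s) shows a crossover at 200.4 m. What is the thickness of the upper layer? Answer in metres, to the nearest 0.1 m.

59.4 m

h = (x_cross/2)·√((V₂−V₁)/(V₂+V₁)).
(V₂−V₁)/(V₂+V₁) = (677−325)/(677+325) = 0.3513; √ = 0.5927.
h = (200.4/2)·0.5927 = 59.39 m.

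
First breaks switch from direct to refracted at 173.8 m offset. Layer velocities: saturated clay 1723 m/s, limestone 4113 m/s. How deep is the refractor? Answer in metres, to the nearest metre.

h = (x_cross/2)·√((V₂−V₁)/(V₂+V₁)).
(V₂−V₁)/(V₂+V₁) = (4113−1723)/(4113+1723) = 0.4095; √ = 0.6399.
h = (173.8/2)·0.6399 = 55.61 m.

56 m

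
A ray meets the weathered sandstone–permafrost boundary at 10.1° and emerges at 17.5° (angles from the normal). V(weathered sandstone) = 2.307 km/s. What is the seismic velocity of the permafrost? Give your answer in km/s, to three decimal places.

sin 10.1° = 0.1754; sin 17.5° = 0.3007.
V₂ = V₁·(sin θ₂/sin θ₁) = 2.307·(0.3007/0.1754) = 3.956 km/s.

3.956 km/s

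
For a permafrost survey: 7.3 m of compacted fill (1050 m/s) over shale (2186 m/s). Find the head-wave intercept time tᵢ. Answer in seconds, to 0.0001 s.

0.0122 s

θ_c = arcsin(V₁/V₂) = arcsin(1050/2186) = 28.71°; cos θ_c = 0.8771.
tᵢ = 2h·cos θ_c / V₁ = 2·7.3·0.8771 / 1050 = 0.01220 s.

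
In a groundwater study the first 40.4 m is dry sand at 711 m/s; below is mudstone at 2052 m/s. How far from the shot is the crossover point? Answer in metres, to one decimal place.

116.0 m

θ_c = arcsin(711/2052) = 20.27°, so cos θ_c = 0.9381 and tᵢ = 2h cos θ_c/V₁ = 0.1066 s.
At crossover x/V₁ = x/V₂ + tᵢ ⇒ x = tᵢ/(1/V₁ − 1/V₂) = 0.10660/(1.4065e-03 − 4.8733e-04) = 115.98 m.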